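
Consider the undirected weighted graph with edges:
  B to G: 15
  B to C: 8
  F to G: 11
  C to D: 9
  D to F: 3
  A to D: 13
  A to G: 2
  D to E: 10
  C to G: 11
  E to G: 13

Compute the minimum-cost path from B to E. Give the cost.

27

Checking several routes:
B - G - E: 15 + 13 = 28
B - C - G - E: 8 + 11 + 13 = 32
B - C - D - E: 8 + 9 + 10 = 27
Best route has total 27.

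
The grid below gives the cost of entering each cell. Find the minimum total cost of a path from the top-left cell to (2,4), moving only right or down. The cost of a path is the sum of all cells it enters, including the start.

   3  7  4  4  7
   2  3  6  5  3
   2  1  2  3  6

19

One optimal route is r0c0 -> r1c0 -> r2c0 -> r2c1 -> r2c2 -> r2c3 -> r2c4.
Its cost is 3 + 2 + 2 + 1 + 2 + 3 + 6 = 19.
For comparison, the top-then-right route costs 34.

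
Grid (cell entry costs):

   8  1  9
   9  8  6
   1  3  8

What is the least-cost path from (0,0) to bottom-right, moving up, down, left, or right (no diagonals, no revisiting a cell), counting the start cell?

Take (0,0) -> (0,1) -> (1,1) -> (2,1) -> (2,2) for a total of 8 + 1 + 8 + 3 + 8 = 28.

28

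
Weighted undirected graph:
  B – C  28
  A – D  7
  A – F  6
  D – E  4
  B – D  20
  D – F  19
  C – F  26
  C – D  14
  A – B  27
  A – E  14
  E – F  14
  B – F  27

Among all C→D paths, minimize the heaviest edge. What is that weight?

14

Checking several routes:
C-F-E-D: max(26, 14, 4) = 26
C-F-E-A-D: max(26, 14, 14, 7) = 26
C-F-D: max(26, 19) = 26
C-D: max(14) = 14
C-F-A-E-D: max(26, 6, 14, 4) = 26
C-F-A-D: max(26, 6, 7) = 26
Smallest bottleneck: 14.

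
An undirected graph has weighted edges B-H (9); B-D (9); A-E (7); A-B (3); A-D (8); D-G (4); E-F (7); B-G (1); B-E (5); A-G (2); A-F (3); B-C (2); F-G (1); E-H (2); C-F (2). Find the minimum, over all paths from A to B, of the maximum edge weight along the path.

Checking several routes:
A-B: max(3) = 3
A-G-B: max(2, 1) = 2
A-G-F-C-B: max(2, 1, 2, 2) = 2
The minimum achievable maximum is 2.

2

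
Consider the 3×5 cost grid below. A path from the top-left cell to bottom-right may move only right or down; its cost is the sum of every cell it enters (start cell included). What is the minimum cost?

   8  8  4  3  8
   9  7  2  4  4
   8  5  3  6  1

31

Path [0,0] -> [0,1] -> [0,2] -> [1,2] -> [1,3] -> [1,4] -> [2,4]: 8 + 8 + 4 + 2 + 4 + 4 + 1 = 31.
(Top row then right column would cost 36.)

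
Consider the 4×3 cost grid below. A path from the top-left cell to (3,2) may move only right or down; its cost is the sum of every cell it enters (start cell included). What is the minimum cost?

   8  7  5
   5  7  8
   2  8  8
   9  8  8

39

Path [0,0]→[1,0]→[2,0]→[2,1]→[2,2]→[3,2]: 8 + 5 + 2 + 8 + 8 + 8 = 39.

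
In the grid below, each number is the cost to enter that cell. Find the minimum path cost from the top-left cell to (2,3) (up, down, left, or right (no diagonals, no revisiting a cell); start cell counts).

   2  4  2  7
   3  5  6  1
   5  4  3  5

One optimal route is r0c0 → r0c1 → r0c2 → r1c2 → r1c3 → r2c3.
Its cost is 2 + 4 + 2 + 6 + 1 + 5 = 20.

20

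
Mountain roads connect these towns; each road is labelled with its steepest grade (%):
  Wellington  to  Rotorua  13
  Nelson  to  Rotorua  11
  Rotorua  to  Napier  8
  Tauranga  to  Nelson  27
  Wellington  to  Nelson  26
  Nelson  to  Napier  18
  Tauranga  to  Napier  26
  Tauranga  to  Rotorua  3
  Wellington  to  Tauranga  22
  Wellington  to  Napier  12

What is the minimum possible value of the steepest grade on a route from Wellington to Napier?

12

A few of the Wellington→Napier routes:
Wellington-Rotorua-Nelson-Napier: max(13, 11, 18) = 18
Wellington-Napier: max(12) = 12
Wellington-Tauranga-Rotorua-Napier: max(22, 3, 8) = 22
Wellington-Rotorua-Napier: max(13, 8) = 13
Smallest bottleneck: 12%.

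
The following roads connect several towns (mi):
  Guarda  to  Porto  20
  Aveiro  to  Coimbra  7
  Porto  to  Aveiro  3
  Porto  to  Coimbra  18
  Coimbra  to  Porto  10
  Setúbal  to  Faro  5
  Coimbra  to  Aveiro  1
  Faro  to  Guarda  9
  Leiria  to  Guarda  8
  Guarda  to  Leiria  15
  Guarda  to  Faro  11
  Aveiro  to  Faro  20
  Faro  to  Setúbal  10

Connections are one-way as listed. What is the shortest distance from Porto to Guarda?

32

Paths from Porto to Guarda:
Porto - Aveiro - Faro - Guarda: 3 + 20 + 9 = 32
Porto - Coimbra - Aveiro - Faro - Guarda: 18 + 1 + 20 + 9 = 48
Shortest: 32 mi.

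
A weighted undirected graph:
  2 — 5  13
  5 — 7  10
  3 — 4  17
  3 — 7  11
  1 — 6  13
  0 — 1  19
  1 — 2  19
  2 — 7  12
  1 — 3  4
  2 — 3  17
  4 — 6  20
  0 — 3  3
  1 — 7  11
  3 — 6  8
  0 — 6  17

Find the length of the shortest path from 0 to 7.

Comparing a few candidate routes:
0 - 3 - 7: 3 + 11 = 14
0 - 3 - 1 - 7: 3 + 4 + 11 = 18
0 - 1 - 7: 19 + 11 = 30
0 - 3 - 2 - 7: 3 + 17 + 12 = 32
Shortest: 14.

14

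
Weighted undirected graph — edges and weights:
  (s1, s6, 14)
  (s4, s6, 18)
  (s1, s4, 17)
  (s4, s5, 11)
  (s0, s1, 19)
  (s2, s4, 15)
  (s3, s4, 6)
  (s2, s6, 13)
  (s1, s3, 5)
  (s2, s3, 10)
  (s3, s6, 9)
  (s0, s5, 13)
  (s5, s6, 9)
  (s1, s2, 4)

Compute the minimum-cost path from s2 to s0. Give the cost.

23

Some routes from s2 to s0:
s2 -> s1 -> s0: 4 + 19 = 23
s2 -> s3 -> s1 -> s0: 10 + 5 + 19 = 34
s2 -> s6 -> s5 -> s0: 13 + 9 + 13 = 35
The minimum is 23.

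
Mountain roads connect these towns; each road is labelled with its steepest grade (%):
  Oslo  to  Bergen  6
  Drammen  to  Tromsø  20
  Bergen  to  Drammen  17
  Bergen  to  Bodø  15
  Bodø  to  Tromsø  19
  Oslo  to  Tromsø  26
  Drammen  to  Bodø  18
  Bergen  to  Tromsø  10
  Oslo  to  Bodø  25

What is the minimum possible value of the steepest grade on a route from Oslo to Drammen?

A few of the Oslo→Drammen routes:
Oslo - Bergen - Tromsø - Drammen: max(6, 10, 20) = 20
Oslo - Bergen - Bodø - Tromsø - Drammen: max(6, 15, 19, 20) = 20
Oslo - Bergen - Tromsø - Bodø - Drammen: max(6, 10, 19, 18) = 19
Oslo - Bodø - Bergen - Tromsø - Drammen: max(25, 15, 10, 20) = 25
Oslo - Bergen - Bodø - Drammen: max(6, 15, 18) = 18
Oslo - Bergen - Drammen: max(6, 17) = 17
Best route has worst link 17%.

17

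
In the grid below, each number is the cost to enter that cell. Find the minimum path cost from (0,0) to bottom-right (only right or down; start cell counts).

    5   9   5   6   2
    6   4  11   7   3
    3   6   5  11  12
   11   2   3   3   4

32

Cheapest: (0,0)→(1,0)→(2,0)→(2,1)→(3,1)→(3,2)→(3,3)→(3,4)
  5 + 6 + 3 + 6 + 2 + 3 + 3 + 4 = 32
(Top row then right column would cost 46.)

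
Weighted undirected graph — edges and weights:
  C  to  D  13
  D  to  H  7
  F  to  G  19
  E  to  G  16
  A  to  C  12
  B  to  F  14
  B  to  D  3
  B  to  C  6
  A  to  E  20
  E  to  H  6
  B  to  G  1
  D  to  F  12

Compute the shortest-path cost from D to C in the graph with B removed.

13

Routes from D to C avoiding B:
D - C: 13
D - H - E - A - C: 7 + 6 + 20 + 12 = 45
D - F - G - E - A - C: 12 + 19 + 16 + 20 + 12 = 79
The minimum is 13.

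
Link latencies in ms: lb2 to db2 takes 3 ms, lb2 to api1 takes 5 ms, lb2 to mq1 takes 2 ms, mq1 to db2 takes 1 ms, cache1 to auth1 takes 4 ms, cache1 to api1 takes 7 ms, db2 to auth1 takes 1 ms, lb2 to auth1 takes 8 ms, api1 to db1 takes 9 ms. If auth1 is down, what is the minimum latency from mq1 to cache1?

14

Candidate routes:
mq1-db2-lb2-api1-cache1: 1 + 3 + 5 + 7 = 16
mq1-lb2-api1-cache1: 2 + 5 + 7 = 14
Shortest: 14 ms.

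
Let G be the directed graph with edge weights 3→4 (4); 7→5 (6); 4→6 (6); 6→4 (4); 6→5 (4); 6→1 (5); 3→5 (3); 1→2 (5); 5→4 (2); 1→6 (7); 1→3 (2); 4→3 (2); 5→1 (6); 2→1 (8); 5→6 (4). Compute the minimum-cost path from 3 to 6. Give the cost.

7

Comparing a few candidate routes:
3→5→4→6: 3 + 2 + 6 = 11
3→5→6: 3 + 4 = 7
3→4→6: 4 + 6 = 10
Best route has total 7.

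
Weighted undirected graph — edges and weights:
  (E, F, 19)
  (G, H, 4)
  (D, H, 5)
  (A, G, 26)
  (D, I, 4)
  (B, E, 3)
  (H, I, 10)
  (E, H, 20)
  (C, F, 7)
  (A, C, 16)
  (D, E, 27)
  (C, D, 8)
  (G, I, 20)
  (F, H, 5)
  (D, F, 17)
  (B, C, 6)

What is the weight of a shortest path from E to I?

Comparing a few candidate routes:
E→H→I: 20 + 10 = 30
E→B→C→F→H→D→I: 3 + 6 + 7 + 5 + 5 + 4 = 30
E→H→D→I: 20 + 5 + 4 = 29
E→B→C→F→H→I: 3 + 6 + 7 + 5 + 10 = 31
E→B→C→D→I: 3 + 6 + 8 + 4 = 21
The minimum is 21.

21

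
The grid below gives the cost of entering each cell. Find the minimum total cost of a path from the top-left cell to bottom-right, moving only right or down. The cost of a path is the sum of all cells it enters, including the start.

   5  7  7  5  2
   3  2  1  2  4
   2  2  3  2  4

Path [0,0] → [1,0] → [1,1] → [1,2] → [1,3] → [2,3] → [2,4]: 5 + 3 + 2 + 1 + 2 + 2 + 4 = 19.
For comparison, the top-then-right route costs 34.

19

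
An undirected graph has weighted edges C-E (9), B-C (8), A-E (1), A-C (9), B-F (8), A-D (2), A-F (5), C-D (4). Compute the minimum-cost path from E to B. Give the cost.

Comparing a few candidate routes:
E -> A -> C -> B: 1 + 9 + 8 = 18
E -> C -> B: 9 + 8 = 17
E -> A -> D -> C -> B: 1 + 2 + 4 + 8 = 15
E -> A -> F -> B: 1 + 5 + 8 = 14
E -> C -> D -> A -> F -> B: 9 + 4 + 2 + 5 + 8 = 28
Best route has total 14.

14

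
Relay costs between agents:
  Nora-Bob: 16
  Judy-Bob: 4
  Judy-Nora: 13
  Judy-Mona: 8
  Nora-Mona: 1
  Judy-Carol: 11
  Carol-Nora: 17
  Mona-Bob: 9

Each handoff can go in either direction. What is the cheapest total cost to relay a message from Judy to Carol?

11

A few of the Judy→Carol routes:
Judy→Bob→Mona→Nora→Carol: 4 + 9 + 1 + 17 = 31
Judy→Nora→Carol: 13 + 17 = 30
Judy→Carol: 11
Judy→Mona→Nora→Carol: 8 + 1 + 17 = 26
Best route has total 11.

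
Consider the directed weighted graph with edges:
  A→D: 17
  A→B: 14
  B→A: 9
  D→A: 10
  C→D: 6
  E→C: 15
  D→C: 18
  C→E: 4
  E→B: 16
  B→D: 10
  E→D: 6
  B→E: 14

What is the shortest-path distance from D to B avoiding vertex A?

Routes from D to B avoiding A:
D -> C -> E -> B: 18 + 4 + 16 = 38
The minimum is 38.

38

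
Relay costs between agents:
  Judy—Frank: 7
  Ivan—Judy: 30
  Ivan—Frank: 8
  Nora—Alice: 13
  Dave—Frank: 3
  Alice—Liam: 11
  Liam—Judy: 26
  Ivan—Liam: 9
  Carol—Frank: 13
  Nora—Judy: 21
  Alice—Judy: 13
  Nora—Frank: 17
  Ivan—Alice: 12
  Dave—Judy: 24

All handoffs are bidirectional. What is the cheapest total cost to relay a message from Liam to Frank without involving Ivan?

A few of the Liam→Frank routes:
Liam - Judy - Frank: 26 + 7 = 33
Liam - Alice - Judy - Frank: 11 + 13 + 7 = 31
Liam - Alice - Judy - Dave - Frank: 11 + 13 + 24 + 3 = 51
Liam - Alice - Nora - Frank: 11 + 13 + 17 = 41
The minimum is 31.

31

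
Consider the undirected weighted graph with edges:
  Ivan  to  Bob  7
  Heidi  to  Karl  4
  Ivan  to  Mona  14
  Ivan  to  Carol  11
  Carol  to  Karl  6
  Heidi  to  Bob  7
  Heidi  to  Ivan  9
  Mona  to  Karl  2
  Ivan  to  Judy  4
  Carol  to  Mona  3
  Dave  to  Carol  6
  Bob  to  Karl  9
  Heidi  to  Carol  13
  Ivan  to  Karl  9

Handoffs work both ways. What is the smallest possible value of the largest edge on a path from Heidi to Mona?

Checking several routes:
Heidi - Ivan - Karl - Mona: max(9, 9, 2) = 9
Heidi - Karl - Carol - Mona: max(4, 6, 3) = 6
Heidi - Karl - Mona: max(4, 2) = 4
Heidi - Ivan - Karl - Carol - Mona: max(9, 9, 6, 3) = 9
Best route has worst link 4.

4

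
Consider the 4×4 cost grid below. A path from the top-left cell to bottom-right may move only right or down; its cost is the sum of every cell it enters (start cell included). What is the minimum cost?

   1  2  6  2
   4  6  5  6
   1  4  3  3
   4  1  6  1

17

Best path: [0,0] [1,0] [2,0] [2,1] [2,2] [2,3] [3,3]
Cost: 1 + 4 + 1 + 4 + 3 + 3 + 1 = 17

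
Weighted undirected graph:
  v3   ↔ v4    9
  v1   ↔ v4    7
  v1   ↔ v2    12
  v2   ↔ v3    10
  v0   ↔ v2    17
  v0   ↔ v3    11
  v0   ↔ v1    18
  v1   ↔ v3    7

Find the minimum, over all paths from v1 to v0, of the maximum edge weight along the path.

11

Checking several routes:
v1→v4→v3→v2→v0: max(7, 9, 10, 17) = 17
v1→v2→v0: max(12, 17) = 17
v1→v2→v3→v0: max(12, 10, 11) = 12
v1→v3→v2→v0: max(7, 10, 17) = 17
v1→v3→v0: max(7, 11) = 11
v1→v4→v3→v0: max(7, 9, 11) = 11
Best route has worst link 11.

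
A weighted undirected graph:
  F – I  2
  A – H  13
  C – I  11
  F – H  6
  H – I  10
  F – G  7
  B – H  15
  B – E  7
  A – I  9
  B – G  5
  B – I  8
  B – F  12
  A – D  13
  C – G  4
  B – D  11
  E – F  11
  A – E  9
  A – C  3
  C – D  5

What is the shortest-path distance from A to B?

12

A few of the A→B routes:
A-I-B: 9 + 8 = 17
A-C-I-B: 3 + 11 + 8 = 22
A-C-D-B: 3 + 5 + 11 = 19
A-E-B: 9 + 7 = 16
A-I-F-B: 9 + 2 + 12 = 23
A-C-G-B: 3 + 4 + 5 = 12
Best route has total 12.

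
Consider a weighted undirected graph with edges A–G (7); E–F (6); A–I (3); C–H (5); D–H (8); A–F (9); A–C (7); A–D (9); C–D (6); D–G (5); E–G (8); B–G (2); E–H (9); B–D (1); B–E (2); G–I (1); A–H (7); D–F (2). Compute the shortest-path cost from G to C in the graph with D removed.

Checking several routes:
G -> I -> A -> H -> C: 1 + 3 + 7 + 5 = 16
G -> A -> C: 7 + 7 = 14
G -> I -> A -> C: 1 + 3 + 7 = 11
G -> A -> H -> C: 7 + 7 + 5 = 19
G -> E -> H -> C: 8 + 9 + 5 = 22
G -> B -> E -> H -> C: 2 + 2 + 9 + 5 = 18
Shortest: 11.

11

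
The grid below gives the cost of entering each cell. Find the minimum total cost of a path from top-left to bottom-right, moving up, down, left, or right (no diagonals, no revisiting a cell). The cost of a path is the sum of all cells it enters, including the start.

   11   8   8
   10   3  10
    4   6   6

34

Cheapest: (0,0)→(0,1)→(1,1)→(2,1)→(2,2)
  11 + 8 + 3 + 6 + 6 = 34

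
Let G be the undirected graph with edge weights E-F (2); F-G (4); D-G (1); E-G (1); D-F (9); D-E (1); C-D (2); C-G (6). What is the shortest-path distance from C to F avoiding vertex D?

9

Paths from C to F avoiding D:
C -> G -> F: 6 + 4 = 10
C -> G -> E -> F: 6 + 1 + 2 = 9
Shortest: 9.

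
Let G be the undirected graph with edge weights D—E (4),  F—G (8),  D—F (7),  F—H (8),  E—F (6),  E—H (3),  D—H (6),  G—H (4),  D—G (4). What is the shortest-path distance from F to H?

Comparing a few candidate routes:
F → H: 8
F → D → H: 7 + 6 = 13
F → G → H: 8 + 4 = 12
F → E → H: 6 + 3 = 9
Shortest: 8.

8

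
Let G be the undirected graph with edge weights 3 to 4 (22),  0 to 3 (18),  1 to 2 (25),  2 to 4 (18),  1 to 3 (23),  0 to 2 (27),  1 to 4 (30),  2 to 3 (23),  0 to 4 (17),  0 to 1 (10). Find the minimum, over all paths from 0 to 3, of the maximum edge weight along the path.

Some routes from 0 to 3:
0→4→2→3: max(17, 18, 23) = 23
0→4→3: max(17, 22) = 22
0→1→2→4→3: max(10, 25, 18, 22) = 25
0→1→3: max(10, 23) = 23
0→3: max(18) = 18
Best route has worst link 18.

18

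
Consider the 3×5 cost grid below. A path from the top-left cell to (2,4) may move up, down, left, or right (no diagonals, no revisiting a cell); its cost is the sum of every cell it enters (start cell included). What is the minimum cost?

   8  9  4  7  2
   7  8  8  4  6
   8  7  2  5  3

Cheapest: r0c0 → r0c1 → r0c2 → r0c3 → r0c4 → r1c4 → r2c4
  8 + 9 + 4 + 7 + 2 + 6 + 3 = 39

39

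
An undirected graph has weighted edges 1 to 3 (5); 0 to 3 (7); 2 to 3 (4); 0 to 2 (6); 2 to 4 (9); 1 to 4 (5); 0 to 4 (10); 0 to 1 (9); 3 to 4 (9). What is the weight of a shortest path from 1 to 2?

A few of the 1→2 routes:
1 - 4 - 2: 5 + 9 = 14
1 - 3 - 2: 5 + 4 = 9
1 - 0 - 2: 9 + 6 = 15
The minimum is 9.

9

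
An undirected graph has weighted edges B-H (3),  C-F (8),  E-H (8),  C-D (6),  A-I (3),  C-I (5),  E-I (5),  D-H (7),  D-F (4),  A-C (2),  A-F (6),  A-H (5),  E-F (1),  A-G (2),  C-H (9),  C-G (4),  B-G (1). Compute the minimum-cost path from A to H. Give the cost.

Checking several routes:
A-G-B-H: 2 + 1 + 3 = 6
A-C-G-B-H: 2 + 4 + 1 + 3 = 10
A-H: 5
Shortest: 5.

5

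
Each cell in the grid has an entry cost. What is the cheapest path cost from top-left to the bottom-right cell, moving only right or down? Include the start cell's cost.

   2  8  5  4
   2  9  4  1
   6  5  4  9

27

Best path: (0,0) (1,0) (1,1) (1,2) (1,3) (2,3)
Cost: 2 + 2 + 9 + 4 + 1 + 9 = 27
For comparison, the top-then-right route costs 29.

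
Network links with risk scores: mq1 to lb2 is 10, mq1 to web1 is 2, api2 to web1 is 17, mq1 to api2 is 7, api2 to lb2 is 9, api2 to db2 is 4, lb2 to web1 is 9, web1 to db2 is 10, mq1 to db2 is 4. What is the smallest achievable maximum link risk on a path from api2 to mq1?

4

A few of the api2→mq1 routes:
api2→lb2→web1→mq1: max(9, 9, 2) = 9
api2→db2→mq1: max(4, 4) = 4
api2→mq1: max(7) = 7
Smallest bottleneck: 4.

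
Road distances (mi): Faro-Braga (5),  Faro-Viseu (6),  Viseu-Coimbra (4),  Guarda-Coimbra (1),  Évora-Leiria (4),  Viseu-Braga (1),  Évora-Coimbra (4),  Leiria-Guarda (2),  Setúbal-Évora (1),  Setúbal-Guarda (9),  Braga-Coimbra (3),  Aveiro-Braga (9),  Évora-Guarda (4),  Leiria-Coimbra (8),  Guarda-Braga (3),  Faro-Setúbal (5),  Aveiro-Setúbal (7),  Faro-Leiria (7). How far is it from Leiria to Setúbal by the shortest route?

A few of the Leiria→Setúbal routes:
Leiria -> Guarda -> Coimbra -> Évora -> Setúbal: 2 + 1 + 4 + 1 = 8
Leiria -> Faro -> Setúbal: 7 + 5 = 12
Leiria -> Guarda -> Braga -> Coimbra -> Évora -> Setúbal: 2 + 3 + 3 + 4 + 1 = 13
Leiria -> Guarda -> Évora -> Setúbal: 2 + 4 + 1 = 7
Leiria -> Guarda -> Setúbal: 2 + 9 = 11
Leiria -> Évora -> Setúbal: 4 + 1 = 5
The minimum is 5 mi.

5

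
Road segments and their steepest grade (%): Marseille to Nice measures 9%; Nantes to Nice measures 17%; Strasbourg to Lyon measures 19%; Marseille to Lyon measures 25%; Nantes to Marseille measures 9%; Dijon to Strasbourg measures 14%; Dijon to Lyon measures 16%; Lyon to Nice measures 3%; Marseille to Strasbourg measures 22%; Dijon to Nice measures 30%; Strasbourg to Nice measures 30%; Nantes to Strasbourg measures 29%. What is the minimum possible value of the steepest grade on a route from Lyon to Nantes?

9

Comparing a few candidate routes:
Lyon → Strasbourg → Marseille → Nantes: max(19, 22, 9) = 22
Lyon → Strasbourg → Marseille → Nice → Nantes: max(19, 22, 9, 17) = 22
Lyon → Nice → Nantes: max(3, 17) = 17
Lyon → Dijon → Strasbourg → Marseille → Nice → Nantes: max(16, 14, 22, 9, 17) = 22
Lyon → Dijon → Strasbourg → Marseille → Nantes: max(16, 14, 22, 9) = 22
Lyon → Nice → Marseille → Nantes: max(3, 9, 9) = 9
Best route has worst link 9%.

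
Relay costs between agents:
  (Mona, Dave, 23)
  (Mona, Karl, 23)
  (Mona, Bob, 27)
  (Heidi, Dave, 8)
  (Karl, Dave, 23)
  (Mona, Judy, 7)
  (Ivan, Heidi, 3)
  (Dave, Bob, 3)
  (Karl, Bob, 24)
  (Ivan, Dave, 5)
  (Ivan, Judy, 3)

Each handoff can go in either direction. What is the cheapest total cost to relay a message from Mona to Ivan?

A few of the Mona→Ivan routes:
Mona -> Dave -> Heidi -> Ivan: 23 + 8 + 3 = 34
Mona -> Bob -> Dave -> Heidi -> Ivan: 27 + 3 + 8 + 3 = 41
Mona -> Dave -> Ivan: 23 + 5 = 28
Mona -> Judy -> Ivan: 7 + 3 = 10
Mona -> Bob -> Dave -> Ivan: 27 + 3 + 5 = 35
The minimum is 10.

10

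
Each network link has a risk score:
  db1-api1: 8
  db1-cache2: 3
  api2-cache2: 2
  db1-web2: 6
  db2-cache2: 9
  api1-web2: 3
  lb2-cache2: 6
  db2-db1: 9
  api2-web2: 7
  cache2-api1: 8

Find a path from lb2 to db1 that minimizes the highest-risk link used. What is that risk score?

Checking several routes:
lb2 - cache2 - api2 - web2 - db1: max(6, 2, 7, 6) = 7
lb2 - cache2 - api1 - db1: max(6, 8, 8) = 8
lb2 - cache2 - db1: max(6, 3) = 6
lb2 - cache2 - api1 - web2 - db1: max(6, 8, 3, 6) = 8
Best route has worst link 6.

6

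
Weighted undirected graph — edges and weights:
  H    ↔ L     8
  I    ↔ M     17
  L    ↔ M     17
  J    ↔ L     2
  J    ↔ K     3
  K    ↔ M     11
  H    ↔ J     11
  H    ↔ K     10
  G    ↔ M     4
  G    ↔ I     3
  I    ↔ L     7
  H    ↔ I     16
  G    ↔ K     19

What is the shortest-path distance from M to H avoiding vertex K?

22

Some routes from M to H avoiding K:
M -> G -> I -> H: 4 + 3 + 16 = 23
M -> I -> L -> H: 17 + 7 + 8 = 32
M -> G -> I -> L -> H: 4 + 3 + 7 + 8 = 22
M -> L -> H: 17 + 8 = 25
M -> L -> J -> H: 17 + 2 + 11 = 30
M -> G -> I -> L -> J -> H: 4 + 3 + 7 + 2 + 11 = 27
Shortest: 22.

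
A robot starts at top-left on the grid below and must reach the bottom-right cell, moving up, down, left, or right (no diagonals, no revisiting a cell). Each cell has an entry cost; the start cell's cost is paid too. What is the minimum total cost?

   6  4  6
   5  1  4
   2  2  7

Take (0,0) → (0,1) → (1,1) → (2,1) → (2,2) for a total of 6 + 4 + 1 + 2 + 7 = 20.

20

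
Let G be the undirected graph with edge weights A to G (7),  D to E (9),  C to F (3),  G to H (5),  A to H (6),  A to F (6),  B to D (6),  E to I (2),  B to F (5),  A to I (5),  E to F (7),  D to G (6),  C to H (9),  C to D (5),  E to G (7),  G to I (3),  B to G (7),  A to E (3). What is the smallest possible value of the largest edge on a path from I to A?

Some routes from I to A:
I-E-A: max(2, 3) = 3
I-A: max(5) = 5
I-G-D-C-F-A: max(3, 6, 5, 3, 6) = 6
The minimum achievable maximum is 3.

3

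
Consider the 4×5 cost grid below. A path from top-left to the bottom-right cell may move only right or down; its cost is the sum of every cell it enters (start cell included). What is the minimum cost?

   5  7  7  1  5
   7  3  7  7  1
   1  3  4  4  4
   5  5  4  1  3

28

Take r0c0 -> r1c0 -> r2c0 -> r2c1 -> r2c2 -> r2c3 -> r3c3 -> r3c4 for a total of 5 + 7 + 1 + 3 + 4 + 4 + 1 + 3 = 28.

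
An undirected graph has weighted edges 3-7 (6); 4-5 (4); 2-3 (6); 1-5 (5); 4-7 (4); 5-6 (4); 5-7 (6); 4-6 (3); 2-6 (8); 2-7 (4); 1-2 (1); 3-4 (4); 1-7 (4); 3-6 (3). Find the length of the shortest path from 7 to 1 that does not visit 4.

A few of the 7→1 routes:
7 -> 1: 4
7 -> 3 -> 2 -> 1: 6 + 6 + 1 = 13
7 -> 2 -> 1: 4 + 1 = 5
7 -> 5 -> 1: 6 + 5 = 11
7 -> 3 -> 6 -> 5 -> 1: 6 + 3 + 4 + 5 = 18
Shortest: 4.

4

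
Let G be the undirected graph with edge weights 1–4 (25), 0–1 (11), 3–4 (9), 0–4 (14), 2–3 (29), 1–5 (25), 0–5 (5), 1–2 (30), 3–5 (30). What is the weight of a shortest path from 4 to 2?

A few of the 4→2 routes:
4→1→2: 25 + 30 = 55
4→3→2: 9 + 29 = 38
4→0→1→2: 14 + 11 + 30 = 55
4→0→5→3→2: 14 + 5 + 30 + 29 = 78
4→0→5→1→2: 14 + 5 + 25 + 30 = 74
Shortest: 38.

38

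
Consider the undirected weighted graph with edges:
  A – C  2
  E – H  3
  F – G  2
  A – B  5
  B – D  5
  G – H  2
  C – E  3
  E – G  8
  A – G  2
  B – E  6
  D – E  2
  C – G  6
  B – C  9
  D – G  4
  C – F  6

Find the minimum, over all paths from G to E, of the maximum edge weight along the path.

3

Checking several routes:
G → H → E: max(2, 3) = 3
G → A → C → E: max(2, 2, 3) = 3
G → D → B → A → C → E: max(4, 5, 5, 2, 3) = 5
G → D → E: max(4, 2) = 4
The minimum achievable maximum is 3.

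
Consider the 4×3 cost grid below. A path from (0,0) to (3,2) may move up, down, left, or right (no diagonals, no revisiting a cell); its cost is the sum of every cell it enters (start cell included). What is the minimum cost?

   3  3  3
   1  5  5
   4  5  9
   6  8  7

28

One optimal route is [0,0] [1,0] [2,0] [2,1] [3,1] [3,2].
Its cost is 3 + 1 + 4 + 5 + 8 + 7 = 28.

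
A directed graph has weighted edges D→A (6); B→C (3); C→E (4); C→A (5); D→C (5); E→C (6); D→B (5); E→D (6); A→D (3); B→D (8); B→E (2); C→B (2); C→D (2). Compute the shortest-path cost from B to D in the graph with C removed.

Candidate routes:
B -> D: 8
B -> E -> D: 2 + 6 = 8
The minimum is 8.

8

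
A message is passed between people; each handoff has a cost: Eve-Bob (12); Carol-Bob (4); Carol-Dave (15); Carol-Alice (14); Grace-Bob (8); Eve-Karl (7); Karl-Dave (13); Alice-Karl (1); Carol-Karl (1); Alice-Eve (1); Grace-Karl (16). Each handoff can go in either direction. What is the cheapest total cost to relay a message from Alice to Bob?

6

Comparing a few candidate routes:
Alice -> Eve -> Bob: 1 + 12 = 13
Alice -> Carol -> Bob: 14 + 4 = 18
Alice -> Karl -> Carol -> Bob: 1 + 1 + 4 = 6
Alice -> Eve -> Karl -> Carol -> Bob: 1 + 7 + 1 + 4 = 13
Shortest: 6.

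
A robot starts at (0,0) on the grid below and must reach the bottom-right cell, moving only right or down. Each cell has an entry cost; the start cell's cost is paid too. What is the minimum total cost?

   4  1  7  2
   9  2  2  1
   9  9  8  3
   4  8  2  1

Take r0c0 r0c1 r1c1 r1c2 r1c3 r2c3 r3c3 for a total of 4 + 1 + 2 + 2 + 1 + 3 + 1 = 14.

14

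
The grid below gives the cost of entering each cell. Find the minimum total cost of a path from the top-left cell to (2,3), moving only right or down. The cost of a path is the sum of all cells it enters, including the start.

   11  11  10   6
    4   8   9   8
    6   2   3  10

36

Path r0c0 -> r1c0 -> r2c0 -> r2c1 -> r2c2 -> r2c3: 11 + 4 + 6 + 2 + 3 + 10 = 36.
(Top row then right column would cost 56.)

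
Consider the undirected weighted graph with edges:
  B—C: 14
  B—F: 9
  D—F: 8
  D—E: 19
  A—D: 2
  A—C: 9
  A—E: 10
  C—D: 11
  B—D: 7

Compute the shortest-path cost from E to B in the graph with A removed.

26

Candidate routes:
E → D → F → B: 19 + 8 + 9 = 36
E → D → C → B: 19 + 11 + 14 = 44
E → D → B: 19 + 7 = 26
The minimum is 26.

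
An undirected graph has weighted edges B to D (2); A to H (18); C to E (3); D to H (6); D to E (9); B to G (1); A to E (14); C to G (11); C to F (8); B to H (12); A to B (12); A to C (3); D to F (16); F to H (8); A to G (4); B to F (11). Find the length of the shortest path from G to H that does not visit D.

Comparing a few candidate routes:
G→C→F→H: 11 + 8 + 8 = 27
G→A→C→F→H: 4 + 3 + 8 + 8 = 23
G→B→H: 1 + 12 = 13
G→A→H: 4 + 18 = 22
G→B→F→H: 1 + 11 + 8 = 20
G→A→B→H: 4 + 12 + 12 = 28
The minimum is 13.

13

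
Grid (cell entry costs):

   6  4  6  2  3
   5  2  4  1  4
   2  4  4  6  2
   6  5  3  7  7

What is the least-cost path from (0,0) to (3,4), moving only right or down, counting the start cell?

Take [0,0] [0,1] [1,1] [1,2] [1,3] [1,4] [2,4] [3,4] for a total of 6 + 4 + 2 + 4 + 1 + 4 + 2 + 7 = 30.
(Top row then right column would cost 34.)

30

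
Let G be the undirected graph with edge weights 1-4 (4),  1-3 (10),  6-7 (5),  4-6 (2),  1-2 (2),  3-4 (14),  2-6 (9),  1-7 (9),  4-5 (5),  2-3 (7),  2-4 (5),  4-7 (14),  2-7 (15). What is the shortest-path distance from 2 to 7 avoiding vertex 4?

A few of the 2→7 routes:
2 - 7: 15
2 - 6 - 7: 9 + 5 = 14
2 - 1 - 7: 2 + 9 = 11
Best route has total 11.

11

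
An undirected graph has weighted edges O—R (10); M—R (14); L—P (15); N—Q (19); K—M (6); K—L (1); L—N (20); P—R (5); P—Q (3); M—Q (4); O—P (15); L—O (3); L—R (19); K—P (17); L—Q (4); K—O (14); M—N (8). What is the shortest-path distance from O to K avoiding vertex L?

14

Some routes from O to K avoiding L:
O - R - M - K: 10 + 14 + 6 = 30
O - R - P - Q - M - K: 10 + 5 + 3 + 4 + 6 = 28
O - P - Q - M - K: 15 + 3 + 4 + 6 = 28
O - K: 14
O - P - K: 15 + 17 = 32
Best route has total 14.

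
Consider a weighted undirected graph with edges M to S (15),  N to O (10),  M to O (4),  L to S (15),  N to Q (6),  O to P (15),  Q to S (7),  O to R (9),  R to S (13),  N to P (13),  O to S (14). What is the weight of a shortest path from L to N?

Some routes from L to N:
L - S - M - O - N: 15 + 15 + 4 + 10 = 44
L - S - R - O - N: 15 + 13 + 9 + 10 = 47
L - S - O - N: 15 + 14 + 10 = 39
L - S - Q - N: 15 + 7 + 6 = 28
Shortest: 28.

28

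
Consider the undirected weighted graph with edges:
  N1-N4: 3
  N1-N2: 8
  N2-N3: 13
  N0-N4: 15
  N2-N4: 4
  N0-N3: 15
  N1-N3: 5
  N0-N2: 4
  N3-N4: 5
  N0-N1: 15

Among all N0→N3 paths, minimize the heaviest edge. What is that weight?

Some routes from N0 to N3:
N0→N2→N1→N3: max(4, 8, 5) = 8
N0→N2→N4→N1→N3: max(4, 4, 3, 5) = 5
N0→N2→N4→N3: max(4, 4, 5) = 5
Smallest bottleneck: 5.

5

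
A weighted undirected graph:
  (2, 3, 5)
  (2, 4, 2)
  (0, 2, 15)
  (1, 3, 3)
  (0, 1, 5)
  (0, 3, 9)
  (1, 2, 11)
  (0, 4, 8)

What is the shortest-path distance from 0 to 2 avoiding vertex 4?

13

Checking several routes:
0→2: 15
0→3→2: 9 + 5 = 14
0→1→3→2: 5 + 3 + 5 = 13
Best route has total 13.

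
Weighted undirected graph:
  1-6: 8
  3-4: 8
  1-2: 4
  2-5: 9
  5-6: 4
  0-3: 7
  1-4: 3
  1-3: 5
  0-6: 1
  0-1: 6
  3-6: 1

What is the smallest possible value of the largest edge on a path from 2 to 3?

5

A few of the 2→3 routes:
2 → 1 → 3: max(4, 5) = 5
2 → 1 → 0 → 6 → 3: max(4, 6, 1, 1) = 6
2 → 1 → 6 → 3: max(4, 8, 1) = 8
2 → 1 → 0 → 3: max(4, 6, 7) = 7
Best route has worst link 5.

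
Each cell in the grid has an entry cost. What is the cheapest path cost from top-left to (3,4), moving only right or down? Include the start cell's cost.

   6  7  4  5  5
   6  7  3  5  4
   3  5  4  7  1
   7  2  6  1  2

Cheapest: r0c0 -> r1c0 -> r2c0 -> r2c1 -> r3c1 -> r3c2 -> r3c3 -> r3c4
  6 + 6 + 3 + 5 + 2 + 6 + 1 + 2 = 31
For comparison, the top-then-right route costs 34.

31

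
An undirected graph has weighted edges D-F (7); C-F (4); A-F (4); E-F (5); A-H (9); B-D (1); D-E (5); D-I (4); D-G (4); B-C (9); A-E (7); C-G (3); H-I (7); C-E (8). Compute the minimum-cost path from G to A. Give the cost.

A few of the G→A routes:
G→C→F→A: 3 + 4 + 4 = 11
G→D→E→F→A: 4 + 5 + 5 + 4 = 18
G→D→F→A: 4 + 7 + 4 = 15
G→D→E→A: 4 + 5 + 7 = 16
G→C→E→A: 3 + 8 + 7 = 18
The minimum is 11.

11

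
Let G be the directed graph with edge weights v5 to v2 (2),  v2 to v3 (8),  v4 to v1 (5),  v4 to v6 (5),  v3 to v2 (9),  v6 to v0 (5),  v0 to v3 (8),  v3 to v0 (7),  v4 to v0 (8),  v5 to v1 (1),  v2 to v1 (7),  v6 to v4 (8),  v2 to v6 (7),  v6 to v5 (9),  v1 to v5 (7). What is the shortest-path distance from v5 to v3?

Candidate routes:
v5→v2→v6→v4→v0→v3: 2 + 7 + 8 + 8 + 8 = 33
v5→v2→v3: 2 + 8 = 10
v5→v2→v6→v0→v3: 2 + 7 + 5 + 8 = 22
Shortest: 10.

10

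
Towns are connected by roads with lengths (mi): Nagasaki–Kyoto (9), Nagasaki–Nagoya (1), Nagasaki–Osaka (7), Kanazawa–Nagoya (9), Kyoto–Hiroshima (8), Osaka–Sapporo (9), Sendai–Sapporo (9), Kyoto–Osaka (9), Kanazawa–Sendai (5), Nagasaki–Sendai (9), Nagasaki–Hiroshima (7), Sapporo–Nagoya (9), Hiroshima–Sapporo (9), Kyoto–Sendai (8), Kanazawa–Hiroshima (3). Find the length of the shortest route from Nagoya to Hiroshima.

8

A few of the Nagoya→Hiroshima routes:
Nagoya → Sapporo → Hiroshima: 9 + 9 = 18
Nagoya → Kanazawa → Hiroshima: 9 + 3 = 12
Nagoya → Nagasaki → Sendai → Kanazawa → Hiroshima: 1 + 9 + 5 + 3 = 18
Nagoya → Nagasaki → Hiroshima: 1 + 7 = 8
Shortest: 8 mi.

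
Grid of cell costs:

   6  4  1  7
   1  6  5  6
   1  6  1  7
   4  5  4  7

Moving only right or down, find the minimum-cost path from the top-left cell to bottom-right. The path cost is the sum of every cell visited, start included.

26

Path r0c0 r1c0 r2c0 r2c1 r2c2 r3c2 r3c3: 6 + 1 + 1 + 6 + 1 + 4 + 7 = 26.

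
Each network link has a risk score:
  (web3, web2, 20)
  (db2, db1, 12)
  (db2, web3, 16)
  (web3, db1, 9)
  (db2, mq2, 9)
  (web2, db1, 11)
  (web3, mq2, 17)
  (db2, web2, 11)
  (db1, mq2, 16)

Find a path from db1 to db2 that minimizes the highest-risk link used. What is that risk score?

11

Comparing a few candidate routes:
db1 → web3 → db2: max(9, 16) = 16
db1 → web2 → db2: max(11, 11) = 11
db1 → mq2 → db2: max(16, 9) = 16
db1 → db2: max(12) = 12
db1 → mq2 → web3 → db2: max(16, 17, 16) = 17
Smallest bottleneck: 11.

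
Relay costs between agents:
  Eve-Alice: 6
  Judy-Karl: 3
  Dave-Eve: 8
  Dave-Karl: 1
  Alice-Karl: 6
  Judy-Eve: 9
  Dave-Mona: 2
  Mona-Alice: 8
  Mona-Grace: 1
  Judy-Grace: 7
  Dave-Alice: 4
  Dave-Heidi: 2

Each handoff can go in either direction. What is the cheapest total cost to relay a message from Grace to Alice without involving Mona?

Comparing a few candidate routes:
Grace-Judy-Eve-Alice: 7 + 9 + 6 = 22
Grace-Judy-Karl-Dave-Alice: 7 + 3 + 1 + 4 = 15
Grace-Judy-Karl-Alice: 7 + 3 + 6 = 16
Shortest: 15.

15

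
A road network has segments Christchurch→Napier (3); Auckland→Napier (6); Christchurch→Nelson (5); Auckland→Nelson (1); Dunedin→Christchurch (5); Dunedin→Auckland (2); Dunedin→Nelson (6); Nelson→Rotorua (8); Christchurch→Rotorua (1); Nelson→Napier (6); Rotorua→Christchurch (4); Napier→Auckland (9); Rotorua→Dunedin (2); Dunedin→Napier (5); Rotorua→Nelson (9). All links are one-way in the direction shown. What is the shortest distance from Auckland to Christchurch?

Paths from Auckland to Christchurch:
Auckland - Nelson - Rotorua - Christchurch: 1 + 8 + 4 = 13
Auckland - Nelson - Rotorua - Dunedin - Christchurch: 1 + 8 + 2 + 5 = 16
The minimum is 13 mi.

13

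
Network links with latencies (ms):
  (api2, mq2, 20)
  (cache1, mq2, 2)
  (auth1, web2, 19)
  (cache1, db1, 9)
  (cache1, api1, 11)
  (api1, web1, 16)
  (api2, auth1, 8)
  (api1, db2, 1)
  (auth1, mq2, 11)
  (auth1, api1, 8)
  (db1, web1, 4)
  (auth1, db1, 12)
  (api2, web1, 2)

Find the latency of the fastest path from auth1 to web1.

Comparing a few candidate routes:
auth1 - api1 - cache1 - db1 - web1: 8 + 11 + 9 + 4 = 32
auth1 - api2 - web1: 8 + 2 = 10
auth1 - mq2 - cache1 - db1 - web1: 11 + 2 + 9 + 4 = 26
auth1 - db1 - web1: 12 + 4 = 16
auth1 - api1 - web1: 8 + 16 = 24
Best route has total 10 ms.

10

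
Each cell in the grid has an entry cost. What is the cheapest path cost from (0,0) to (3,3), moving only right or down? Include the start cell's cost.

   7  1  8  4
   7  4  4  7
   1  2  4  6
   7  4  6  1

Best path: (0,0)→(0,1)→(1,1)→(2,1)→(2,2)→(2,3)→(3,3)
Cost: 7 + 1 + 4 + 2 + 4 + 6 + 1 = 25

25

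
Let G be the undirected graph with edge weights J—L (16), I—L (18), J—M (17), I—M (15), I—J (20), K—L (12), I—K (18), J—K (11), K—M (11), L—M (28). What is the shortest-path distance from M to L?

23

Some routes from M to L:
M→K→L: 11 + 12 = 23
M→L: 28
M→I→L: 15 + 18 = 33
Shortest: 23.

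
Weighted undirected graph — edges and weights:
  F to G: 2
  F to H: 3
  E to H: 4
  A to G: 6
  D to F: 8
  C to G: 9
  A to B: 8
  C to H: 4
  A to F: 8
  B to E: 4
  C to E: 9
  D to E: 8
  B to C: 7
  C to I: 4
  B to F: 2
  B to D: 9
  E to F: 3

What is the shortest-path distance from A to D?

Checking several routes:
A - F - B - D: 8 + 2 + 9 = 19
A - B - F - D: 8 + 2 + 8 = 18
A - G - F - D: 6 + 2 + 8 = 16
A - F - D: 8 + 8 = 16
A - B - D: 8 + 9 = 17
A - F - E - D: 8 + 3 + 8 = 19
The minimum is 16.

16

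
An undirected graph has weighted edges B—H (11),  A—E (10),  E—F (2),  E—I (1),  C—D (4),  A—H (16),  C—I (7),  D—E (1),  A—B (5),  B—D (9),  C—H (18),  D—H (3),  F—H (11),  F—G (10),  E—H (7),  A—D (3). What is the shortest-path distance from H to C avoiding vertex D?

Some routes from H to C avoiding D:
H → C: 18
H → E → I → C: 7 + 1 + 7 = 15
H → F → E → I → C: 11 + 2 + 1 + 7 = 21
Best route has total 15.

15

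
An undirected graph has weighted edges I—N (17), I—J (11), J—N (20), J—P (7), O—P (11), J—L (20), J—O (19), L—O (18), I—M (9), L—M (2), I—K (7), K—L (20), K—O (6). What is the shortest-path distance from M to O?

20

Comparing a few candidate routes:
M → I → K → O: 9 + 7 + 6 = 22
M → L → O: 2 + 18 = 20
M → L → K → O: 2 + 20 + 6 = 28
M → I → J → P → O: 9 + 11 + 7 + 11 = 38
Shortest: 20.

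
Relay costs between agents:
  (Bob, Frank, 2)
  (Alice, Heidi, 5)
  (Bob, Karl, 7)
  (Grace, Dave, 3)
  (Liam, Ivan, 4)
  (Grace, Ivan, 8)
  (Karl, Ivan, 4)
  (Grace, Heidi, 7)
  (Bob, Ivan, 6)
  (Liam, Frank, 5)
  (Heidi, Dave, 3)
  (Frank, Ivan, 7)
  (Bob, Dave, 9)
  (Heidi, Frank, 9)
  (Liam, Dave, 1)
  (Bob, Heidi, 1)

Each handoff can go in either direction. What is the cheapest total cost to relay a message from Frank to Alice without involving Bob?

14

Some routes from Frank to Alice avoiding Bob:
Frank-Ivan-Grace-Dave-Heidi-Alice: 7 + 8 + 3 + 3 + 5 = 26
Frank-Heidi-Alice: 9 + 5 = 14
Frank-Ivan-Liam-Dave-Heidi-Alice: 7 + 4 + 1 + 3 + 5 = 20
Frank-Liam-Dave-Heidi-Alice: 5 + 1 + 3 + 5 = 14
Frank-Liam-Dave-Grace-Heidi-Alice: 5 + 1 + 3 + 7 + 5 = 21
Best route has total 14.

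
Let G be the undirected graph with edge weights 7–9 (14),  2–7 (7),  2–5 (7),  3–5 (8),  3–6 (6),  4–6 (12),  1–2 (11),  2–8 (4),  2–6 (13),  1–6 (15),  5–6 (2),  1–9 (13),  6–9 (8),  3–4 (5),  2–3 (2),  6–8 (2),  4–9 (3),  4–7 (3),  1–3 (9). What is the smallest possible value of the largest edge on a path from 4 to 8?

Some routes from 4 to 8:
4 -> 7 -> 2 -> 3 -> 6 -> 8: max(3, 7, 2, 6, 2) = 7
4 -> 3 -> 6 -> 8: max(5, 6, 2) = 6
4 -> 3 -> 2 -> 8: max(5, 2, 4) = 5
Smallest bottleneck: 5.

5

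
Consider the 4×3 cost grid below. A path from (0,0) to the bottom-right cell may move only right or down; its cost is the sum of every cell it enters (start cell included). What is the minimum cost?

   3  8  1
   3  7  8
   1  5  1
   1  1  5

14

Take (0,0) (1,0) (2,0) (3,0) (3,1) (3,2) for a total of 3 + 3 + 1 + 1 + 1 + 5 = 14.
For comparison, the top-then-right route costs 26.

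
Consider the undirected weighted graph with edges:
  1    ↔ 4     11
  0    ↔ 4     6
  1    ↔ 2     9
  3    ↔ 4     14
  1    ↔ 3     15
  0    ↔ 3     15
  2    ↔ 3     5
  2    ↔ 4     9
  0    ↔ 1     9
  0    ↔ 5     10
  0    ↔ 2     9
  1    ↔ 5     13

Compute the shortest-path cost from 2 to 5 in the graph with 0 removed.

Some routes from 2 to 5 avoiding 0:
2-3-1-5: 5 + 15 + 13 = 33
2-3-4-1-5: 5 + 14 + 11 + 13 = 43
2-1-5: 9 + 13 = 22
2-4-1-5: 9 + 11 + 13 = 33
Shortest: 22.

22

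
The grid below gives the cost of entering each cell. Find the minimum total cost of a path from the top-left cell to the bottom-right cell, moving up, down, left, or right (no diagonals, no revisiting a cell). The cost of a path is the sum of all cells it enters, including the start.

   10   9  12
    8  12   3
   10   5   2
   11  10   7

42

One optimal route is (0,0) (1,0) (1,1) (1,2) (2,2) (3,2).
Its cost is 10 + 8 + 12 + 3 + 2 + 7 = 42.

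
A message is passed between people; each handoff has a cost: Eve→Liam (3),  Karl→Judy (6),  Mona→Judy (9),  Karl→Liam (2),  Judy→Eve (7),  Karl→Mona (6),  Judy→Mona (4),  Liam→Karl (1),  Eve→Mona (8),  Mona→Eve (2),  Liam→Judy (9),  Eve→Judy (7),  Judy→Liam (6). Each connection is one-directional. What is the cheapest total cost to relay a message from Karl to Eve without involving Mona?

Routes from Karl to Eve avoiding Mona:
Karl - Judy - Eve: 6 + 7 = 13
Karl - Liam - Judy - Eve: 2 + 9 + 7 = 18
Best route has total 13.

13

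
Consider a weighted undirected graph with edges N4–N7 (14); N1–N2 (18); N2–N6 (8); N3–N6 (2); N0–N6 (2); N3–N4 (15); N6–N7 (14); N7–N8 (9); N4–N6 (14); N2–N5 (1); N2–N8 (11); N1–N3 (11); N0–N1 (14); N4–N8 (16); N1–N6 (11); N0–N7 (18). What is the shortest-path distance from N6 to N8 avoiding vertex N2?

Some routes from N6 to N8 avoiding N2:
N6 → N7 → N8: 14 + 9 = 23
N6 → N3 → N4 → N8: 2 + 15 + 16 = 33
N6 → N3 → N4 → N7 → N8: 2 + 15 + 14 + 9 = 40
N6 → N4 → N7 → N8: 14 + 14 + 9 = 37
N6 → N4 → N8: 14 + 16 = 30
N6 → N0 → N7 → N8: 2 + 18 + 9 = 29
The minimum is 23.

23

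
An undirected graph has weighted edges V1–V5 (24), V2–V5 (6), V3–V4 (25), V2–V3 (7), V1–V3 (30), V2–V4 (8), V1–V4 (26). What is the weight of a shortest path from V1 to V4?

26

Paths from V1 to V4:
V1 → V3 → V4: 30 + 25 = 55
V1 → V4: 26
V1 → V5 → V2 → V3 → V4: 24 + 6 + 7 + 25 = 62
V1 → V5 → V2 → V4: 24 + 6 + 8 = 38
V1 → V3 → V2 → V4: 30 + 7 + 8 = 45
Best route has total 26.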